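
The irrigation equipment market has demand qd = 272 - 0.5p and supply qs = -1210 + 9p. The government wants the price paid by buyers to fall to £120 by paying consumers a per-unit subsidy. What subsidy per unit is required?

Required subsidy s = £38 per unit

At a buyer price of 120, quantity demanded is 272 − 0.5·120 = 212.
Sellers supply 212 only when they receive ps with -1210 + 9·ps = 212, i.e. ps = 158.
s = ps − pb = 158 − 120 = 38.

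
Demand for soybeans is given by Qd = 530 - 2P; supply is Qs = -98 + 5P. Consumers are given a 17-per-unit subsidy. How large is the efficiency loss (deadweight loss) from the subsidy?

Pre-subsidy: 530 - 2P = -98 + 5P gives P* = 628/7, Q* = 2454/7.
With the rebate, buyers effectively pay Pb = Ps − 17, where Ps is the price sellers receive.
Demand in terms of Ps becomes Qd = 530 − 2(Ps − 17) = 564 - 2Ps. Setting this equal to supply: 564 - 2Ps = -98 + 5Ps, so Ps = 662/7.
Buyers pay Pb = 662/7 − 17 = 543/7; Q' = -98 + 5·(662/7) = 2624/7.
The subsidy expands output by 2624/7 − 2454/7 = 170/7 past the efficient level; on those units the gap between marginal cost and willingness to pay runs from 0 up to 17.
DWL = ½ × 17 × 170/7 = 1445/7.

Deadweight loss = 1445/7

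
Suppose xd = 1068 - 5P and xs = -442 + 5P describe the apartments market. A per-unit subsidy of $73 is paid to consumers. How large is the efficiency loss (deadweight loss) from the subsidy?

Pre-subsidy: 1068 - 5P = -442 + 5P gives P* = 151, x* = 313.
With the rebate, buyers effectively pay Pb = Ps − 73, where Ps is the price sellers receive.
Demand in terms of Ps becomes xd = 1068 − 5(Ps − 73) = 1433 - 5Ps. Setting this equal to supply: 1433 - 5Ps = -442 + 5Ps, so Ps = 187.5.
Buyers pay Pb = 187.5 − 73 = 114.5; x' = -442 + 5·187.5 = 495.5.
The subsidy expands output by 495.5 − 313 = 182.5 past the efficient level; on those units the gap between marginal cost and willingness to pay runs from 0 up to 73.
DWL = ½ × 73 × 182.5 = 6661.25.

Deadweight loss = $6661.25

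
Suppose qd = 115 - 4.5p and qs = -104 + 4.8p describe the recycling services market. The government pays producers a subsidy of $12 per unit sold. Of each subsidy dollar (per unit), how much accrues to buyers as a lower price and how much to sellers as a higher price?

Pre-subsidy: 115 - 4.5p = -104 + 4.8p gives p* = 730/31, q* = 280/31.
With the subsidy, sellers receive ps = pb + 12 for each unit, where pb is the price buyers pay.
Supply in terms of pb becomes qs = -104 + 4.8(pb + 12) = -46.4 + 4.8pb. Setting this equal to demand: 115 - 4.5pb = -46.4 + 4.8pb, so pb = 538/31.
Sellers receive ps = 538/31 + 12 = 910/31; q' = 115 − 4.5·(538/31) = 1144/31.
Buyers' price falls by p* − pb = 730/31 − 538/31 = 192/31; sellers' price rises by ps − p* = 910/31 − 730/31 = 180/31.

Buyers gain 192/31 per unit; sellers gain 180/31 per unit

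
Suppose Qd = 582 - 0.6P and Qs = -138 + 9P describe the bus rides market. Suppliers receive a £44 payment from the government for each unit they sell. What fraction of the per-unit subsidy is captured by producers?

Pre-subsidy: 582 - 0.6P = -138 + 9P gives P* = 75, Q* = 537.
With the subsidy, sellers receive Ps = Pb + 44 for each unit, where Pb is the price buyers pay.
Supply in terms of Pb becomes Qs = -138 + 9(Pb + 44) = 258 + 9Pb. Setting this equal to demand: 582 - 0.6Pb = 258 + 9Pb, so Pb = 33.75.
Sellers receive Ps = 33.75 + 44 = 77.75; Q' = 582 − 0.6·33.75 = 561.75.
Buyers' price falls by P* − Pb = 75 − 33.75 = 41.25; sellers' price rises by Ps − P* = 77.75 − 75 = 2.75.
So producers capture 2.75/44 = 0.0625 of each unit of subsidy.

Producer share = 0.0625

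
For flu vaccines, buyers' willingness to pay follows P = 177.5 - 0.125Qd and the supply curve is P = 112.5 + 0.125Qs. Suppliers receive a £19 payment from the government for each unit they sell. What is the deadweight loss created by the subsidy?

Pre-subsidy: 177.5 - 0.125Q = 112.5 + 0.125Q gives Q* = 260 and P* = 145.
With the subsidy, sellers receive Ps = Pb + 19 for each unit, where Pb is the price buyers pay.
On the curves, Pb = 177.5 - 0.125Q and Ps = 112.5 + 0.125Q; the wedge Ps − Pb = 19 gives 112.5 + 0.125Q − (177.5 - 0.125Q) = 19, so Q' = 336.
Then Pb = 177.5 − 0.125·336 = 135.5 and Ps = 112.5 + 0.125·336 = 154.5.
The subsidy expands output by 336 − 260 = 76 past the efficient level; on those units the gap between marginal cost and willingness to pay runs from 0 up to 19.
DWL = ½ × 19 × 76 = 722.

Deadweight loss = £722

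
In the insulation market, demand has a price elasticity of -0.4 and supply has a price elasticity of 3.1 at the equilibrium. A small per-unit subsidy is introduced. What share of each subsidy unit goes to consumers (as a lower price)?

Consumer share = 31/35

For a small subsidy around the equilibrium, the benefit split depends on the relative slopes, which at a point are proportional to the elasticities.
Buyer share = εs/(εs + |εd|) = 3.1/(3.1 + 0.4) = 31/35; seller share = |εd|/(εs + |εd|) = 4/35.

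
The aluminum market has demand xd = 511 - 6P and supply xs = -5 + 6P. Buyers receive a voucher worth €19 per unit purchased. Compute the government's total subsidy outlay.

Pre-subsidy: 511 - 6P = -5 + 6P gives P* = 43, x* = 253.
With the rebate, buyers effectively pay Pb = Ps − 19, where Ps is the price sellers receive.
Demand in terms of Ps becomes xd = 511 − 6(Ps − 19) = 625 - 6Ps. Setting this equal to supply: 625 - 6Ps = -5 + 6Ps, so Ps = 52.5.
Buyers pay Pb = 52.5 − 19 = 33.5; x' = -5 + 6·52.5 = 310.
Government outlay = subsidy × quantity = 19 × 310 = 5890.

Government cost = €5890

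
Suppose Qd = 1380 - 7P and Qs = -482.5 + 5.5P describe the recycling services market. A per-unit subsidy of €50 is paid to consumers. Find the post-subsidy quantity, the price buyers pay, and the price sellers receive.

Pre-subsidy: 1380 - 7P = -482.5 + 5.5P gives P* = 149, Q* = 337.
With the rebate, buyers effectively pay Pb = Ps − 50, where Ps is the price sellers receive.
Demand in terms of Ps becomes Qd = 1380 − 7(Ps − 50) = 1730 - 7Ps. Setting this equal to supply: 1730 - 7Ps = -482.5 + 5.5Ps, so Ps = 177.
Buyers pay Pb = 177 − 50 = 127; Q' = -482.5 + 5.5·177 = 491.

Q' = 491; buyers pay €127; sellers receive €177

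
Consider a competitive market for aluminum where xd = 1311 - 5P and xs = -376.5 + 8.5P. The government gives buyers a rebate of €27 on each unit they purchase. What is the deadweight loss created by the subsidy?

Pre-subsidy: 1311 - 5P = -376.5 + 8.5P gives P* = 125, x* = 686.
With the rebate, buyers effectively pay Pb = Ps − 27, where Ps is the price sellers receive.
Demand in terms of Ps becomes xd = 1311 − 5(Ps − 27) = 1446 - 5Ps. Setting this equal to supply: 1446 - 5Ps = -376.5 + 8.5Ps, so Ps = 135.
Buyers pay Pb = 135 − 27 = 108; x' = -376.5 + 8.5·135 = 771.
The subsidy expands output by 771 − 686 = 85 past the efficient level; on those units the gap between marginal cost and willingness to pay runs from 0 up to 27.
DWL = ½ × 27 × 85 = 1147.5.

Deadweight loss = €1147.5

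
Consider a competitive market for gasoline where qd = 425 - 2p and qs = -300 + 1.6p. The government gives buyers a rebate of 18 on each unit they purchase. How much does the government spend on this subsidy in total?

Government cost = 688

Pre-subsidy: 425 - 2p = -300 + 1.6p gives p* = 3625/18, q* = 200/9.
With the rebate, buyers effectively pay pb = ps − 18, where ps is the price sellers receive.
Demand in terms of ps becomes qd = 425 − 2(ps − 18) = 461 - 2ps. Setting this equal to supply: 461 - 2ps = -300 + 1.6ps, so ps = 3805/18.
Buyers pay pb = 3805/18 − 18 = 3481/18; q' = -300 + 1.6·(3805/18) = 344/9.
Government outlay = subsidy × quantity = 18 × 344/9 = 688.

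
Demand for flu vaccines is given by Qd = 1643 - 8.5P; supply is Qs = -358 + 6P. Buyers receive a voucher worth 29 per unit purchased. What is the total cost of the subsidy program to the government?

Pre-subsidy: 1643 - 8.5P = -358 + 6P gives P* = 138, Q* = 470.
With the rebate, buyers effectively pay Pb = Ps − 29, where Ps is the price sellers receive.
Demand in terms of Ps becomes Qd = 1643 − 8.5(Ps − 29) = 1889.5 - 8.5Ps. Setting this equal to supply: 1889.5 - 8.5Ps = -358 + 6Ps, so Ps = 155.
Buyers pay Pb = 155 − 29 = 126; Q' = -358 + 6·155 = 572.
Government outlay = subsidy × quantity = 29 × 572 = 16588.

Government cost = 16588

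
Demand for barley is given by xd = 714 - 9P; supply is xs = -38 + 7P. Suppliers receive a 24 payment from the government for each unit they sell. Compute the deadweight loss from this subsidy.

Deadweight loss = 1134

Pre-subsidy: 714 - 9P = -38 + 7P gives P* = 47, x* = 291.
With the subsidy, sellers receive Ps = Pb + 24 for each unit, where Pb is the price buyers pay.
Supply in terms of Pb becomes xs = -38 + 7(Pb + 24) = 130 + 7Pb. Setting this equal to demand: 714 - 9Pb = 130 + 7Pb, so Pb = 36.5.
Sellers receive Ps = 36.5 + 24 = 60.5; x' = 714 − 9·36.5 = 385.5.
The subsidy expands output by 385.5 − 291 = 94.5 past the efficient level; on those units the gap between marginal cost and willingness to pay runs from 0 up to 24.
DWL = ½ × 24 × 94.5 = 1134.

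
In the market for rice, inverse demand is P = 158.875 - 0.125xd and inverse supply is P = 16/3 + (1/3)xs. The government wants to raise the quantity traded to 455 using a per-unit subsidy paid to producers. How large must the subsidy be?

At x = 455, from the demand curve buyers pay Pb = 158.875 − 0.125·455 = 102; from the supply curve sellers need Ps = 16/3 + (1/3)·455 = 157.
The subsidy must fill the gap: s = Ps − Pb = 157 − 102 = 55.

Required subsidy s = 55 per unit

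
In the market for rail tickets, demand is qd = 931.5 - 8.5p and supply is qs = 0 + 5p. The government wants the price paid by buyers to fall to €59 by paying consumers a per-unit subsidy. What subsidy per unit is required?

At a buyer price of 59, quantity demanded is 931.5 − 8.5·59 = 430.
Sellers supply 430 only when they receive ps with 0 + 5·ps = 430, i.e. ps = 86.
s = ps − pb = 86 − 59 = 27.

Required subsidy s = €27 per unit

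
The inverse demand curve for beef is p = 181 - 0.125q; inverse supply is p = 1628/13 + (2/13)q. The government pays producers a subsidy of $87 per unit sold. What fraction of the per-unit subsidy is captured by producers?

Pre-subsidy: 181 - 0.125q = 1628/13 + (2/13)q gives q* = 200 and p* = 156.
With the subsidy, sellers receive ps = pb + 87 for each unit, where pb is the price buyers pay.
On the curves, pb = 181 - 0.125q and ps = 1628/13 + (2/13)q; the wedge ps − pb = 87 gives 1628/13 + (2/13)q − (181 - 0.125q) = 87, so q' = 512.
Then pb = 181 − 0.125·512 = 117 and ps = 1628/13 + (2/13)·512 = 204.
Buyers' price falls by p* − pb = 156 − 117 = 39; sellers' price rises by ps − p* = 204 − 156 = 48.
So producers capture 48/87 = 16/29 of each unit of subsidy.

Producer share = 16/29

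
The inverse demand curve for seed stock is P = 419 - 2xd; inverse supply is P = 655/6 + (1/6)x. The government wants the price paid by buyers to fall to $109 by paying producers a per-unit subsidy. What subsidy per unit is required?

Required subsidy s = $26 per unit

At a buyer price of 109, quantity demanded is 209.5 − 0.5·109 = 155.
Sellers supply 155 only when they receive Ps = 655/6 + (1/6)·155 = 135.
s = Ps − Pb = 135 − 109 = 26.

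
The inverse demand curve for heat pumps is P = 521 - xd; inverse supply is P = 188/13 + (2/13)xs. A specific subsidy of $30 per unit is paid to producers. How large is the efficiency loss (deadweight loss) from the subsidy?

Deadweight loss = $390

Pre-subsidy: 521 - x = 188/13 + (2/13)x gives x* = 439 and P* = 82.
With the subsidy, sellers receive Ps = Pb + 30 for each unit, where Pb is the price buyers pay.
On the curves, Pb = 521 - x and Ps = 188/13 + (2/13)x; the wedge Ps − Pb = 30 gives 188/13 + (2/13)x − (521 - x) = 30, so x' = 465.
Then Pb = 521 − 1·465 = 56 and Ps = 188/13 + (2/13)·465 = 86.
The subsidy expands output by 465 − 439 = 26 past the efficient level; on those units the gap between marginal cost and willingness to pay runs from 0 up to 30.
DWL = ½ × 30 × 26 = 390.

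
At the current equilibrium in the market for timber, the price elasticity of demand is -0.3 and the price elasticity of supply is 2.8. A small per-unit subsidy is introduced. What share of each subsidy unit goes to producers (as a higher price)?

For a small subsidy around the equilibrium, the benefit split depends on the relative slopes, which at a point are proportional to the elasticities.
Buyer share = εs/(εs + |εd|) = 2.8/(2.8 + 0.3) = 28/31; seller share = |εd|/(εs + |εd|) = 3/31.
So producers capture 3/31 of the subsidy.

Producer share = 3/31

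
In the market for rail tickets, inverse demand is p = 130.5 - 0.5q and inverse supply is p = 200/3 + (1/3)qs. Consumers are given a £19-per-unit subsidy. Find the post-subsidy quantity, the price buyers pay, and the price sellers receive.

Pre-subsidy: 130.5 - 0.5q = 200/3 + (1/3)q gives q* = 76.6 and p* = 92.2.
With the rebate, buyers effectively pay pb = ps − 19, where ps is the price sellers receive.
On the curves, pb = 130.5 - 0.5q and ps = 200/3 + (1/3)q; the wedge ps − pb = 19 gives 200/3 + (1/3)q − (130.5 - 0.5q) = 19, so q' = 99.4.
Then pb = 130.5 − 0.5·99.4 = 80.8 and ps = 200/3 + (1/3)·99.4 = 99.8.

q' = 99.4; buyers pay £80.8; sellers receive £99.8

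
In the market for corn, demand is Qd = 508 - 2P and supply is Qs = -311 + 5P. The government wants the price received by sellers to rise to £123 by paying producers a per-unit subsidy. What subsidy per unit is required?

Required subsidy s = £21 per unit

At a seller price of 123, quantity supplied is -311 + 5·123 = 304.
Buyers absorb 304 only when they pay Pb with 508 − 2·Pb = 304, i.e. Pb = 102.
s = Ps − Pb = 123 − 102 = 21.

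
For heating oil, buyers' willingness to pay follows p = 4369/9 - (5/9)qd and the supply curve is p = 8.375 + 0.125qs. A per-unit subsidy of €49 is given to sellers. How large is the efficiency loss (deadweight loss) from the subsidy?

Deadweight loss = €1764

Pre-subsidy: 4369/9 - (5/9)q = 8.375 + 0.125q gives q* = 701 and p* = 96.
With the subsidy, sellers receive ps = pb + 49 for each unit, where pb is the price buyers pay.
On the curves, pb = 4369/9 - (5/9)q and ps = 8.375 + 0.125q; the wedge ps − pb = 49 gives 8.375 + 0.125q − (4369/9 - (5/9)q) = 49, so q' = 773.
Then pb = 4369/9 − (5/9)·773 = 56 and ps = 8.375 + 0.125·773 = 105.
The subsidy expands output by 773 − 701 = 72 past the efficient level; on those units the gap between marginal cost and willingness to pay runs from 0 up to 49.
DWL = ½ × 49 × 72 = 1764.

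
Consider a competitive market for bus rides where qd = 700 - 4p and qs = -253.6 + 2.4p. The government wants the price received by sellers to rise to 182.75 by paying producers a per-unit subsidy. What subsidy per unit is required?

At a seller price of 182.75, quantity supplied is -253.6 + 2.4·182.75 = 185.
Buyers absorb 185 only when they pay pb with 700 − 4·pb = 185, i.e. pb = 128.75.
s = ps − pb = 182.75 − 128.75 = 54.

Required subsidy s = 54 per unit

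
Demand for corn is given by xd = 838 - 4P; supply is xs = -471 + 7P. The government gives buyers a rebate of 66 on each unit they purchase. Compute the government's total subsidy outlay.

Pre-subsidy: 838 - 4P = -471 + 7P gives P* = 119, x* = 362.
With the rebate, buyers effectively pay Pb = Ps − 66, where Ps is the price sellers receive.
Demand in terms of Ps becomes xd = 838 − 4(Ps − 66) = 1102 - 4Ps. Setting this equal to supply: 1102 - 4Ps = -471 + 7Ps, so Ps = 143.
Buyers pay Pb = 143 − 66 = 77; x' = -471 + 7·143 = 530.
Government outlay = subsidy × quantity = 66 × 530 = 34980.

Government cost = 34980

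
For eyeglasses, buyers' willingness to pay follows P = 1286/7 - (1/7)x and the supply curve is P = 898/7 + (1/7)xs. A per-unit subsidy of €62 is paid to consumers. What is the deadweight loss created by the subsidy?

Deadweight loss = €6727

Pre-subsidy: 1286/7 - (1/7)x = 898/7 + (1/7)x gives x* = 194 and P* = 156.
With the rebate, buyers effectively pay Pb = Ps − 62, where Ps is the price sellers receive.
On the curves, Pb = 1286/7 - (1/7)x and Ps = 898/7 + (1/7)x; the wedge Ps − Pb = 62 gives 898/7 + (1/7)x − (1286/7 - (1/7)x) = 62, so x' = 411.
Then Pb = 1286/7 − (1/7)·411 = 125 and Ps = 898/7 + (1/7)·411 = 187.
The subsidy expands output by 411 − 194 = 217 past the efficient level; on those units the gap between marginal cost and willingness to pay runs from 0 up to 62.
DWL = ½ × 62 × 217 = 6727.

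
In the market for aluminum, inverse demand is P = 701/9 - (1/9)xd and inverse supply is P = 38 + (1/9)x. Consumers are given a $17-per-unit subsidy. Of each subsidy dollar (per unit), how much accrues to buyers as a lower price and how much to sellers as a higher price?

Buyers gain $8.5 per unit; sellers gain $8.5 per unit

Pre-subsidy: 701/9 - (1/9)x = 38 + (1/9)x gives x* = 179.5 and P* = 1043/18.
With the rebate, buyers effectively pay Pb = Ps − 17, where Ps is the price sellers receive.
On the curves, Pb = 701/9 - (1/9)x and Ps = 38 + (1/9)x; the wedge Ps − Pb = 17 gives 38 + (1/9)x − (701/9 - (1/9)x) = 17, so x' = 256.
Then Pb = 701/9 − (1/9)·256 = 445/9 and Ps = 38 + (1/9)·256 = 598/9.
Buyers' price falls by P* − Pb = 1043/18 − 445/9 = 8.5; sellers' price rises by Ps − P* = 598/9 − 1043/18 = 8.5.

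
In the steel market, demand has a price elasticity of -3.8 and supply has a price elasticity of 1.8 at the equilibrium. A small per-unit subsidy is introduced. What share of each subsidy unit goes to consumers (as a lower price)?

Consumer share = 9/28

For a small subsidy around the equilibrium, the benefit split depends on the relative slopes, which at a point are proportional to the elasticities.
Buyer share = εs/(εs + |εd|) = 1.8/(1.8 + 3.8) = 9/28; seller share = |εd|/(εs + |εd|) = 19/28.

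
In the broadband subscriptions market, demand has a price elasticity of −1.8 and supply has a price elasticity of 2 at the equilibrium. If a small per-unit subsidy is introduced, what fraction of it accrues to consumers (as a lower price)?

Consumer share = 10/19

For a small subsidy around the equilibrium, the benefit split depends on the relative slopes, which at a point are proportional to the elasticities.
Buyer share = εs/(εs + |εd|) = 2/(2 + 1.8) = 10/19; seller share = |εd|/(εs + |εd|) = 9/19.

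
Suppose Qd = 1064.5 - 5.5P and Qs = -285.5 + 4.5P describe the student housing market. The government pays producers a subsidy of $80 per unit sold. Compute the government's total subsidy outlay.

Government cost = $41600

Pre-subsidy: 1064.5 - 5.5P = -285.5 + 4.5P gives P* = 135, Q* = 322.
With the subsidy, sellers receive Ps = Pb + 80 for each unit, where Pb is the price buyers pay.
Supply in terms of Pb becomes Qs = -285.5 + 4.5(Pb + 80) = 74.5 + 4.5Pb. Setting this equal to demand: 1064.5 - 5.5Pb = 74.5 + 4.5Pb, so Pb = 99.
Sellers receive Ps = 99 + 80 = 179; Q' = 1064.5 − 5.5·99 = 520.
Government outlay = subsidy × quantity = 80 × 520 = 41600.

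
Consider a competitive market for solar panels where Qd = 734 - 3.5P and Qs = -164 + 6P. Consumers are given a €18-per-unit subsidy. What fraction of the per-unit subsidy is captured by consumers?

Consumer share = 12/19

Pre-subsidy: 734 - 3.5P = -164 + 6P gives P* = 1796/19, Q* = 7660/19.
With the rebate, buyers effectively pay Pb = Ps − 18, where Ps is the price sellers receive.
Demand in terms of Ps becomes Qd = 734 − 3.5(Ps − 18) = 797 - 3.5Ps. Setting this equal to supply: 797 - 3.5Ps = -164 + 6Ps, so Ps = 1922/19.
Buyers pay Pb = 1922/19 − 18 = 1580/19; Q' = -164 + 6·(1922/19) = 8416/19.
Buyers' price falls by P* − Pb = 1796/19 − 1580/19 = 216/19; sellers' price rises by Ps − P* = 1922/19 − 1796/19 = 126/19.
So consumers capture (216/19)/18 = 12/19 of each unit of subsidy.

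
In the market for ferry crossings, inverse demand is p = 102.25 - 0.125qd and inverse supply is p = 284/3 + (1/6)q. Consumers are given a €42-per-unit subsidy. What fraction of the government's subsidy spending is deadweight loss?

DWL / government spending = 36/85

Pre-subsidy: 102.25 - 0.125q = 284/3 + (1/6)q gives q* = 26 and p* = 99.
With the rebate, buyers effectively pay pb = ps − 42, where ps is the price sellers receive.
On the curves, pb = 102.25 - 0.125q and ps = 284/3 + (1/6)q; the wedge ps − pb = 42 gives 284/3 + (1/6)q − (102.25 - 0.125q) = 42, so q' = 170.
Then pb = 102.25 − 0.125·170 = 81 and ps = 284/3 + (1/6)·170 = 123.
ΔCS = ½(26 + 170)(99 − 81) = 1764; ΔPS = ½(26 + 170)(123 − 99) = 2352.
Government spending = 42 × 170 = 7140.
DWL = ½ × 42 × (170 − 26) = 3024; fraction = 3024 / 7140 = 36/85.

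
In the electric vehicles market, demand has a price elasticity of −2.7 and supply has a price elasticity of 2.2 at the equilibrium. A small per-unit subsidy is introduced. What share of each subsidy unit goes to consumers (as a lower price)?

Consumer share = 22/49

For a small subsidy around the equilibrium, the benefit split depends on the relative slopes, which at a point are proportional to the elasticities.
Buyer share = εs/(εs + |εd|) = 2.2/(2.2 + 2.7) = 22/49; seller share = |εd|/(εs + |εd|) = 27/49.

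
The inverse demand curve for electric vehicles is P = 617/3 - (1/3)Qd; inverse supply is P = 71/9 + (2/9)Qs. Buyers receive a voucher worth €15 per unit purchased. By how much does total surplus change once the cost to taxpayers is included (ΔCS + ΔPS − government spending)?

Net change in total surplus = -€202.5

Pre-subsidy: 617/3 - (1/3)Q = 71/9 + (2/9)Q gives Q* = 356 and P* = 87.
With the rebate, buyers effectively pay Pb = Ps − 15, where Ps is the price sellers receive.
On the curves, Pb = 617/3 - (1/3)Q and Ps = 71/9 + (2/9)Q; the wedge Ps − Pb = 15 gives 71/9 + (2/9)Q − (617/3 - (1/3)Q) = 15, so Q' = 383.
Then Pb = 617/3 − (1/3)·383 = 78 and Ps = 71/9 + (2/9)·383 = 93.
ΔCS = ½(356 + 383)(87 − 78) = 3325.5; ΔPS = ½(356 + 383)(93 − 87) = 2217.
Government spending = 15 × 383 = 5745.
Net change = 3325.5 + 2217 − 5745 = -202.5. The loss equals the DWL triangle ½·15·27.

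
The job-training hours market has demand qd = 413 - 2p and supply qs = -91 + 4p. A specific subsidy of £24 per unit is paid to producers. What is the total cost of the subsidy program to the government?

Pre-subsidy: 413 - 2p = -91 + 4p gives p* = 84, q* = 245.
With the subsidy, sellers receive ps = pb + 24 for each unit, where pb is the price buyers pay.
Supply in terms of pb becomes qs = -91 + 4(pb + 24) = 5 + 4pb. Setting this equal to demand: 413 - 2pb = 5 + 4pb, so pb = 68.
Sellers receive ps = 68 + 24 = 92; q' = 413 − 2·68 = 277.
Government outlay = subsidy × quantity = 24 × 277 = 6648.

Government cost = £6648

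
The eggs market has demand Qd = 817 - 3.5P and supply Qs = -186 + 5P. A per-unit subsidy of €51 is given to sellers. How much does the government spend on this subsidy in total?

Pre-subsidy: 817 - 3.5P = -186 + 5P gives P* = 118, Q* = 404.
With the subsidy, sellers receive Ps = Pb + 51 for each unit, where Pb is the price buyers pay.
Supply in terms of Pb becomes Qs = -186 + 5(Pb + 51) = 69 + 5Pb. Setting this equal to demand: 817 - 3.5Pb = 69 + 5Pb, so Pb = 88.
Sellers receive Ps = 88 + 51 = 139; Q' = 817 − 3.5·88 = 509.
Government outlay = subsidy × quantity = 51 × 509 = 25959.

Government cost = €25959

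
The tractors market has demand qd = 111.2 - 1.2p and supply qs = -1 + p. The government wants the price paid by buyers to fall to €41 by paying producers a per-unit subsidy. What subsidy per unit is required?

Required subsidy s = €22 per unit

At a buyer price of 41, quantity demanded is 111.2 − 1.2·41 = 62.
Sellers supply 62 only when they receive ps with -1 + 1·ps = 62, i.e. ps = 63.
s = ps − pb = 63 − 41 = 22.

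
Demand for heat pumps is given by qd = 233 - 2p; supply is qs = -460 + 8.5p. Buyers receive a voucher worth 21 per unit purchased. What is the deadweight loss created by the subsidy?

Deadweight loss = 357

Pre-subsidy: 233 - 2p = -460 + 8.5p gives p* = 66, q* = 101.
With the rebate, buyers effectively pay pb = ps − 21, where ps is the price sellers receive.
Demand in terms of ps becomes qd = 233 − 2(ps − 21) = 275 - 2ps. Setting this equal to supply: 275 - 2ps = -460 + 8.5ps, so ps = 70.
Buyers pay pb = 70 − 21 = 49; q' = -460 + 8.5·70 = 135.
The subsidy expands output by 135 − 101 = 34 past the efficient level; on those units the gap between marginal cost and willingness to pay runs from 0 up to 21.
DWL = ½ × 21 × 34 = 357.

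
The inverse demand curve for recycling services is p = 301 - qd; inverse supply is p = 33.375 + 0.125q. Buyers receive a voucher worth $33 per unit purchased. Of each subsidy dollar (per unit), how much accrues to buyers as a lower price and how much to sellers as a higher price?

Buyers gain 88/3 per unit; sellers gain 11/3 per unit

Pre-subsidy: 301 - q = 33.375 + 0.125q gives q* = 2141/9 and p* = 568/9.
With the rebate, buyers effectively pay pb = ps − 33, where ps is the price sellers receive.
On the curves, pb = 301 - q and ps = 33.375 + 0.125q; the wedge ps − pb = 33 gives 33.375 + 0.125q − (301 - q) = 33, so q' = 2405/9.
Then pb = 301 − 1·(2405/9) = 304/9 and ps = 33.375 + 0.125·(2405/9) = 601/9.
Buyers' price falls by p* − pb = 568/9 − 304/9 = 88/3; sellers' price rises by ps − p* = 601/9 − 568/9 = 11/3.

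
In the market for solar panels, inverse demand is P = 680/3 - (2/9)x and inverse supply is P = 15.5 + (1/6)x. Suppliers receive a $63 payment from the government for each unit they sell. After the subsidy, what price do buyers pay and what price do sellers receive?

Buyers pay $70; sellers receive $133

Pre-subsidy: 680/3 - (2/9)x = 15.5 + (1/6)x gives x* = 543 and P* = 106.
With the subsidy, sellers receive Ps = Pb + 63 for each unit, where Pb is the price buyers pay.
On the curves, Pb = 680/3 - (2/9)x and Ps = 15.5 + (1/6)x; the wedge Ps − Pb = 63 gives 15.5 + (1/6)x − (680/3 - (2/9)x) = 63, so x' = 705.
Then Pb = 680/3 − (2/9)·705 = 70 and Ps = 15.5 + (1/6)·705 = 133.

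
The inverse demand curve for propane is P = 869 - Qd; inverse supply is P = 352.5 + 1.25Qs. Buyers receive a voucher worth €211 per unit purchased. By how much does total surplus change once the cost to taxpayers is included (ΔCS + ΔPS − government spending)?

Net change in total surplus = -89042/9

Pre-subsidy: 869 - Q = 352.5 + 1.25Q gives Q* = 2066/9 and P* = 5755/9.
With the rebate, buyers effectively pay Pb = Ps − 211, where Ps is the price sellers receive.
On the curves, Pb = 869 - Q and Ps = 352.5 + 1.25Q; the wedge Ps − Pb = 211 gives 352.5 + 1.25Q − (869 - Q) = 211, so Q' = 970/3.
Then Pb = 869 − 1·(970/3) = 1637/3 and Ps = 352.5 + 1.25·(970/3) = 2270/3.
ΔCS = ½(2066/9 + 970/3)(5755/9 − 1637/3) = 2099872/81; ΔPS = ½(2066/9 + 970/3)(2270/3 − 5755/9) = 2624840/81.
Government spending = 211 × 970/3 = 204670/3.
Net change = 2099872/81 + 2624840/81 − 204670/3 = -89042/9. The loss equals the DWL triangle ½·211·844/9.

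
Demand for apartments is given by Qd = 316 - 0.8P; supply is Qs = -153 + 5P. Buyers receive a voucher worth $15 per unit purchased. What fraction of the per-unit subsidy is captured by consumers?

Pre-subsidy: 316 - 0.8P = -153 + 5P gives P* = 2345/29, Q* = 7288/29.
With the rebate, buyers effectively pay Pb = Ps − 15, where Ps is the price sellers receive.
Demand in terms of Ps becomes Qd = 316 − 0.8(Ps − 15) = 328 - 0.8Ps. Setting this equal to supply: 328 - 0.8Ps = -153 + 5Ps, so Ps = 2405/29.
Buyers pay Pb = 2405/29 − 15 = 1970/29; Q' = -153 + 5·(2405/29) = 7588/29.
Buyers' price falls by P* − Pb = 2345/29 − 1970/29 = 375/29; sellers' price rises by Ps − P* = 2405/29 − 2345/29 = 60/29.
So consumers capture (375/29)/15 = 25/29 of each unit of subsidy.

Consumer share = 25/29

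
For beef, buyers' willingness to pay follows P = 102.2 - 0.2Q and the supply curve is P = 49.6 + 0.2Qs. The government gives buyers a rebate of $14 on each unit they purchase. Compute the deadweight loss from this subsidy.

Deadweight loss = $245

Pre-subsidy: 102.2 - 0.2Q = 49.6 + 0.2Q gives Q* = 131.5 and P* = 75.9.
With the rebate, buyers effectively pay Pb = Ps − 14, where Ps is the price sellers receive.
On the curves, Pb = 102.2 - 0.2Q and Ps = 49.6 + 0.2Q; the wedge Ps − Pb = 14 gives 49.6 + 0.2Q − (102.2 - 0.2Q) = 14, so Q' = 166.5.
Then Pb = 102.2 − 0.2·166.5 = 68.9 and Ps = 49.6 + 0.2·166.5 = 82.9.
The subsidy expands output by 166.5 − 131.5 = 35 past the efficient level; on those units the gap between marginal cost and willingness to pay runs from 0 up to 14.
DWL = ½ × 14 × 35 = 245.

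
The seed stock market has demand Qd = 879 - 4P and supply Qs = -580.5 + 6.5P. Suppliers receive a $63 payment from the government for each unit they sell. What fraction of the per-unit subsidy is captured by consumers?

Consumer share = 13/21

Pre-subsidy: 879 - 4P = -580.5 + 6.5P gives P* = 139, Q* = 323.
With the subsidy, sellers receive Ps = Pb + 63 for each unit, where Pb is the price buyers pay.
Supply in terms of Pb becomes Qs = -580.5 + 6.5(Pb + 63) = -171 + 6.5Pb. Setting this equal to demand: 879 - 4Pb = -171 + 6.5Pb, so Pb = 100.
Sellers receive Ps = 100 + 63 = 163; Q' = 879 − 4·100 = 479.
Buyers' price falls by P* − Pb = 139 − 100 = 39; sellers' price rises by Ps − P* = 163 − 139 = 24.
So consumers capture 39/63 = 13/21 of each unit of subsidy.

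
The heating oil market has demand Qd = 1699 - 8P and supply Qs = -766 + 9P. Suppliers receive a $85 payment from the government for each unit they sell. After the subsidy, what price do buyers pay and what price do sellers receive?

Buyers pay $100; sellers receive $185

Pre-subsidy: 1699 - 8P = -766 + 9P gives P* = 145, Q* = 539.
With the subsidy, sellers receive Ps = Pb + 85 for each unit, where Pb is the price buyers pay.
Supply in terms of Pb becomes Qs = -766 + 9(Pb + 85) = -1 + 9Pb. Setting this equal to demand: 1699 - 8Pb = -1 + 9Pb, so Pb = 100.
Sellers receive Ps = 100 + 85 = 185; Q' = 1699 − 8·100 = 899.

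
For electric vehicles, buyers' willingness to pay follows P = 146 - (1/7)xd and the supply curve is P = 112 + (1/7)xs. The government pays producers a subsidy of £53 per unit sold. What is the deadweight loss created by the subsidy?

Pre-subsidy: 146 - (1/7)x = 112 + (1/7)x gives x* = 119 and P* = 129.
With the subsidy, sellers receive Ps = Pb + 53 for each unit, where Pb is the price buyers pay.
On the curves, Pb = 146 - (1/7)x and Ps = 112 + (1/7)x; the wedge Ps − Pb = 53 gives 112 + (1/7)x − (146 - (1/7)x) = 53, so x' = 304.5.
Then Pb = 146 − (1/7)·304.5 = 102.5 and Ps = 112 + (1/7)·304.5 = 155.5.
The subsidy expands output by 304.5 − 119 = 185.5 past the efficient level; on those units the gap between marginal cost and willingness to pay runs from 0 up to 53.
DWL = ½ × 53 × 185.5 = 4915.75.

Deadweight loss = £4915.75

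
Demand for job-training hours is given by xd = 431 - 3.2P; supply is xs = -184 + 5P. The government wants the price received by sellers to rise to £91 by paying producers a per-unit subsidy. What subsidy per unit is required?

Required subsidy s = £41 per unit

At a seller price of 91, quantity supplied is -184 + 5·91 = 271.
Buyers absorb 271 only when they pay Pb with 431 − 3.2·Pb = 271, i.e. Pb = 50.
s = Ps − Pb = 91 − 50 = 41.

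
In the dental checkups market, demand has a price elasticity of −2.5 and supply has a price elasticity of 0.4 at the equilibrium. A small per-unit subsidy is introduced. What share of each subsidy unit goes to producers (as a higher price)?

For a small subsidy around the equilibrium, the benefit split depends on the relative slopes, which at a point are proportional to the elasticities.
Buyer share = εs/(εs + |εd|) = 0.4/(0.4 + 2.5) = 4/29; seller share = |εd|/(εs + |εd|) = 25/29.
So producers capture 25/29 of the subsidy.

Producer share = 25/29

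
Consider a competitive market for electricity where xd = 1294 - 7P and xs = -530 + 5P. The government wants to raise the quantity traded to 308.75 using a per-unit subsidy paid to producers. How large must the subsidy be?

Required subsidy s = 27 per unit

At x = 308.75, invert demand for the buyer price: Pb = (1294 − 308.75)/7 = 140.75; invert supply for the seller price: Ps = (308.75 − (-530))/5 = 167.75.
The subsidy must fill the gap: s = Ps − Pb = 167.75 − 140.75 = 27.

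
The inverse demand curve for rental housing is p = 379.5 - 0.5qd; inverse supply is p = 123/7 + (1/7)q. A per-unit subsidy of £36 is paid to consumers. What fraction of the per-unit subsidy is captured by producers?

Pre-subsidy: 379.5 - 0.5q = 123/7 + (1/7)q gives q* = 563 and p* = 98.
With the rebate, buyers effectively pay pb = ps − 36, where ps is the price sellers receive.
On the curves, pb = 379.5 - 0.5q and ps = 123/7 + (1/7)q; the wedge ps − pb = 36 gives 123/7 + (1/7)q − (379.5 - 0.5q) = 36, so q' = 619.
Then pb = 379.5 − 0.5·619 = 70 and ps = 123/7 + (1/7)·619 = 106.
Buyers' price falls by p* − pb = 98 − 70 = 28; sellers' price rises by ps − p* = 106 − 98 = 8.
So producers capture 8/36 = 2/9 of each unit of subsidy.

Producer share = 2/9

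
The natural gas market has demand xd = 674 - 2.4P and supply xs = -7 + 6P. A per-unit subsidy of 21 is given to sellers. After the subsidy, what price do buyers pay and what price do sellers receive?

Buyers pay 925/14; sellers receive 1219/14

Pre-subsidy: 674 - 2.4P = -7 + 6P gives P* = 1135/14, x* = 3356/7.
With the subsidy, sellers receive Ps = Pb + 21 for each unit, where Pb is the price buyers pay.
Supply in terms of Pb becomes xs = -7 + 6(Pb + 21) = 119 + 6Pb. Setting this equal to demand: 674 - 2.4Pb = 119 + 6Pb, so Pb = 925/14.
Sellers receive Ps = 925/14 + 21 = 1219/14; x' = 674 − 2.4·(925/14) = 3608/7.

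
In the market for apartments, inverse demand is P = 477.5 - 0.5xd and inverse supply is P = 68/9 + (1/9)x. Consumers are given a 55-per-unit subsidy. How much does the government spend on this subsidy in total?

Government cost = 47245

Pre-subsidy: 477.5 - 0.5x = 68/9 + (1/9)x gives x* = 769 and P* = 93.
With the rebate, buyers effectively pay Pb = Ps − 55, where Ps is the price sellers receive.
On the curves, Pb = 477.5 - 0.5x and Ps = 68/9 + (1/9)x; the wedge Ps − Pb = 55 gives 68/9 + (1/9)x − (477.5 - 0.5x) = 55, so x' = 859.
Then Pb = 477.5 − 0.5·859 = 48 and Ps = 68/9 + (1/9)·859 = 103.
Government outlay = subsidy × quantity = 55 × 859 = 47245.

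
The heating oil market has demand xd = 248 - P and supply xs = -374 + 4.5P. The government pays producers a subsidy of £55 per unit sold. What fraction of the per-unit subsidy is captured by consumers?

Consumer share = 9/11

Pre-subsidy: 248 - P = -374 + 4.5P gives P* = 1244/11, x* = 1484/11.
With the subsidy, sellers receive Ps = Pb + 55 for each unit, where Pb is the price buyers pay.
Supply in terms of Pb becomes xs = -374 + 4.5(Pb + 55) = -126.5 + 4.5Pb. Setting this equal to demand: 248 - Pb = -126.5 + 4.5Pb, so Pb = 749/11.
Sellers receive Ps = 749/11 + 55 = 1354/11; x' = 248 − 1·(749/11) = 1979/11.
Buyers' price falls by P* − Pb = 1244/11 − 749/11 = 45; sellers' price rises by Ps − P* = 1354/11 − 1244/11 = 10.
So consumers capture 45/55 = 9/11 of each unit of subsidy.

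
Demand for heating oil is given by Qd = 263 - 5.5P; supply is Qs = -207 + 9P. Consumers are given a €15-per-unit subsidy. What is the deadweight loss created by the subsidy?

Deadweight loss = 22275/58

Pre-subsidy: 263 - 5.5P = -207 + 9P gives P* = 940/29, Q* = 2457/29.
With the rebate, buyers effectively pay Pb = Ps − 15, where Ps is the price sellers receive.
Demand in terms of Ps becomes Qd = 263 − 5.5(Ps − 15) = 345.5 - 5.5Ps. Setting this equal to supply: 345.5 - 5.5Ps = -207 + 9Ps, so Ps = 1105/29.
Buyers pay Pb = 1105/29 − 15 = 670/29; Q' = -207 + 9·(1105/29) = 3942/29.
The subsidy expands output by 3942/29 − 2457/29 = 1485/29 past the efficient level; on those units the gap between marginal cost and willingness to pay runs from 0 up to 15.
DWL = ½ × 15 × 1485/29 = 22275/58.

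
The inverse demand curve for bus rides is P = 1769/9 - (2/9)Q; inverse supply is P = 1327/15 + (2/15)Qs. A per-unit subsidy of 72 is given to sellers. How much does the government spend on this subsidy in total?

Pre-subsidy: 1769/9 - (2/9)Q = 1327/15 + (2/15)Q gives Q* = 304 and P* = 129.
With the subsidy, sellers receive Ps = Pb + 72 for each unit, where Pb is the price buyers pay.
On the curves, Pb = 1769/9 - (2/9)Q and Ps = 1327/15 + (2/15)Q; the wedge Ps − Pb = 72 gives 1327/15 + (2/15)Q − (1769/9 - (2/9)Q) = 72, so Q' = 506.5.
Then Pb = 1769/9 − (2/9)·506.5 = 84 and Ps = 1327/15 + (2/15)·506.5 = 156.
Government outlay = subsidy × quantity = 72 × 506.5 = 36468.

Government cost = 36468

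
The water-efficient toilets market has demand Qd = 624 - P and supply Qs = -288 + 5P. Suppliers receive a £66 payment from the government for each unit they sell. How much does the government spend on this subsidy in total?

Government cost = £34782

Pre-subsidy: 624 - P = -288 + 5P gives P* = 152, Q* = 472.
With the subsidy, sellers receive Ps = Pb + 66 for each unit, where Pb is the price buyers pay.
Supply in terms of Pb becomes Qs = -288 + 5(Pb + 66) = 42 + 5Pb. Setting this equal to demand: 624 - Pb = 42 + 5Pb, so Pb = 97.
Sellers receive Ps = 97 + 66 = 163; Q' = 624 − 1·97 = 527.
Government outlay = subsidy × quantity = 66 × 527 = 34782.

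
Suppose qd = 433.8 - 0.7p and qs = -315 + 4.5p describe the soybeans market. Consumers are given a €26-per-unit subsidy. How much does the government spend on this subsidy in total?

Pre-subsidy: 433.8 - 0.7p = -315 + 4.5p gives p* = 144, q* = 333.
With the rebate, buyers effectively pay pb = ps − 26, where ps is the price sellers receive.
Demand in terms of ps becomes qd = 433.8 − 0.7(ps − 26) = 452 - 0.7ps. Setting this equal to supply: 452 - 0.7ps = -315 + 4.5ps, so ps = 147.5.
Buyers pay pb = 147.5 − 26 = 121.5; q' = -315 + 4.5·147.5 = 348.75.
Government outlay = subsidy × quantity = 26 × 348.75 = 9067.5.

Government cost = €9067.5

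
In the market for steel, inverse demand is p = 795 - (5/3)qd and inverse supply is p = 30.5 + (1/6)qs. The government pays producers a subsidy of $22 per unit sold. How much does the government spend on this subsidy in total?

Government cost = $9438

Pre-subsidy: 795 - (5/3)q = 30.5 + (1/6)q gives q* = 417 and p* = 100.
With the subsidy, sellers receive ps = pb + 22 for each unit, where pb is the price buyers pay.
On the curves, pb = 795 - (5/3)q and ps = 30.5 + (1/6)q; the wedge ps − pb = 22 gives 30.5 + (1/6)q − (795 - (5/3)q) = 22, so q' = 429.
Then pb = 795 − (5/3)·429 = 80 and ps = 30.5 + (1/6)·429 = 102.
Government outlay = subsidy × quantity = 22 × 429 = 9438.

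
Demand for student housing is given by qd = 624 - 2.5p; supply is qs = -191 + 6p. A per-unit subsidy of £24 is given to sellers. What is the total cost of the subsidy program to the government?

Government cost = 174072/17

Pre-subsidy: 624 - 2.5p = -191 + 6p gives p* = 1630/17, q* = 6533/17.
With the subsidy, sellers receive ps = pb + 24 for each unit, where pb is the price buyers pay.
Supply in terms of pb becomes qs = -191 + 6(pb + 24) = -47 + 6pb. Setting this equal to demand: 624 - 2.5pb = -47 + 6pb, so pb = 1342/17.
Sellers receive ps = 1342/17 + 24 = 1750/17; q' = 624 − 2.5·(1342/17) = 7253/17.
Government outlay = subsidy × quantity = 24 × 7253/17 = 174072/17.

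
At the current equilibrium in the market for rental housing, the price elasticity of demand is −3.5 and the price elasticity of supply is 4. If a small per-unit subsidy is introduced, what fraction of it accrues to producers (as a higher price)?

For a small subsidy around the equilibrium, the benefit split depends on the relative slopes, which at a point are proportional to the elasticities.
Buyer share = εs/(εs + |εd|) = 4/(4 + 3.5) = 8/15; seller share = |εd|/(εs + |εd|) = 7/15.
So producers capture 7/15 of the subsidy.

Producer share = 7/15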